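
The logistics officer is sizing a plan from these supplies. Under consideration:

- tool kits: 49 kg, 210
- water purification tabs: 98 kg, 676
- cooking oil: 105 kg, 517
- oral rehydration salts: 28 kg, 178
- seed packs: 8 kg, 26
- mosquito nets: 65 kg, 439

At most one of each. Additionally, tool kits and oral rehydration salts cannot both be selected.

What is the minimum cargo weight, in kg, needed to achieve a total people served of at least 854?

Minimise kg subject to total people served ≥ 854.
Taking water purification tabs + oral rehydration salts gives 854 (≥ 854) for 126 kg.
No combination under 126 kg hits 854.

126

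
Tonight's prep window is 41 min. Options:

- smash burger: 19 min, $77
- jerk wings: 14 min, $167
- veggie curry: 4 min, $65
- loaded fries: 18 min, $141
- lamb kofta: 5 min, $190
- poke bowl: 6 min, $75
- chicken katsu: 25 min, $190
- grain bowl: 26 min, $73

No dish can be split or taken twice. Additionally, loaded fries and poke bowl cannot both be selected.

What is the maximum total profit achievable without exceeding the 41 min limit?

A density-first pass picks jerk wings + veggie curry + lamb kofta + poke bowl — 497 at 29 min.
The 6 min tied up in poke bowl is better spent on loaded fries — total rises to 563 (41 min).

563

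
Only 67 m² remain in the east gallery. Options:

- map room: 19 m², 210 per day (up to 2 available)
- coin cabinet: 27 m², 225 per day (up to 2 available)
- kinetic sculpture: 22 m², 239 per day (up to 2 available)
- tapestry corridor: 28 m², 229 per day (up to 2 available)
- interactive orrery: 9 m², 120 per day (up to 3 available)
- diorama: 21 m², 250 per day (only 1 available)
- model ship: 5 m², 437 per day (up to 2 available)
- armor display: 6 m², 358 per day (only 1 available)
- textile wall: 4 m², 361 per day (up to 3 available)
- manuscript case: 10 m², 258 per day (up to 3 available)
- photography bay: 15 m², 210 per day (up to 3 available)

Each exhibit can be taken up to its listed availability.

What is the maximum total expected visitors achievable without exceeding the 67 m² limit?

By expected visitors per m²: textile wall 90.25, model ship 87.40, armor display 59.67 lead.
Taking interactive orrery + 2×model ship + armor display + 3×textile wall + 3×manuscript case: 67 m² used, 3209 in expected visitors.
That's the maximum — no swap from here does better than 3209.

3209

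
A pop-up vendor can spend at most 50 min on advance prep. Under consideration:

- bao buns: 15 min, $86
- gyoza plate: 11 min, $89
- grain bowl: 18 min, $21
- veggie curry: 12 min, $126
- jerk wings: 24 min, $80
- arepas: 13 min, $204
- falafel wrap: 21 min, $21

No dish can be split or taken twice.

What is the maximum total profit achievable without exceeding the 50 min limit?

419

Ranking by ratio (profit/min): arepas 15.69, veggie curry 10.50, gyoza plate 8.09, bao buns 5.73.
The ratio ordering already packs tightly: gyoza plate + veggie curry + arepas, 36 min, 419.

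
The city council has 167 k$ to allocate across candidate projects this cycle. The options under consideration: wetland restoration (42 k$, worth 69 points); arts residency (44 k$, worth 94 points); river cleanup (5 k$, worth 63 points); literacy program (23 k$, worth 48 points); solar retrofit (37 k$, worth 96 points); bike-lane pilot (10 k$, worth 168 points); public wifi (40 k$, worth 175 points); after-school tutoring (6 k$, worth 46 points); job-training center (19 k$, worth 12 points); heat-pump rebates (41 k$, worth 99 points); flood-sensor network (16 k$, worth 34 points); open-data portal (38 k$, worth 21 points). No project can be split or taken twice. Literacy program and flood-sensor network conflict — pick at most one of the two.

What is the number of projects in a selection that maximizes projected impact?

Optimal total is 695.
For example river cleanup + literacy program + solar retrofit + bike-lane pilot + public wifi + after-school tutoring + heat-pump rebates achieves it, using 162 k$.
Any selection reaching 695 contains exactly 7 projects.

7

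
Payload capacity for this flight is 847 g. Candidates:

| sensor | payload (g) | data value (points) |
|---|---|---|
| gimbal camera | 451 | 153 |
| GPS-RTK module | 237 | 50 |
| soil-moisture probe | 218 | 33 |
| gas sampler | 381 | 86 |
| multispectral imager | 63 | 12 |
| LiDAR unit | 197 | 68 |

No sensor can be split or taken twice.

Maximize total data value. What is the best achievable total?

239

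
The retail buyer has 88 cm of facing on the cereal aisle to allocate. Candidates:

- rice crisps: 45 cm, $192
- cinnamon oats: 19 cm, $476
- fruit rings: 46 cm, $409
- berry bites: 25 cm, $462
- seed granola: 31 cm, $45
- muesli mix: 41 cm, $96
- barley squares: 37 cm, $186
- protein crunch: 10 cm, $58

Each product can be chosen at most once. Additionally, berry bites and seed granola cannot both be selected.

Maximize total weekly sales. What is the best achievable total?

By weekly sales per cm: cinnamon oats 25.05, berry bites 18.48, fruit rings 8.89, protein crunch 5.80 lead.
Taking cinnamon oats + berry bites + barley squares: 81 cm used, 1124 in weekly sales.
Next best is cinnamon oats + berry bites + muesli mix at 1034 (85 cm) — short by 90.

1124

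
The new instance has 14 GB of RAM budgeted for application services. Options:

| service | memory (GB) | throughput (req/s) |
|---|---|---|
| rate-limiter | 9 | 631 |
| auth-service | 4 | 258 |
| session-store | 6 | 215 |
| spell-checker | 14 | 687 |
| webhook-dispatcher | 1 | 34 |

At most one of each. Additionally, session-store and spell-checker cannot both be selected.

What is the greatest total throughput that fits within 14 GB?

923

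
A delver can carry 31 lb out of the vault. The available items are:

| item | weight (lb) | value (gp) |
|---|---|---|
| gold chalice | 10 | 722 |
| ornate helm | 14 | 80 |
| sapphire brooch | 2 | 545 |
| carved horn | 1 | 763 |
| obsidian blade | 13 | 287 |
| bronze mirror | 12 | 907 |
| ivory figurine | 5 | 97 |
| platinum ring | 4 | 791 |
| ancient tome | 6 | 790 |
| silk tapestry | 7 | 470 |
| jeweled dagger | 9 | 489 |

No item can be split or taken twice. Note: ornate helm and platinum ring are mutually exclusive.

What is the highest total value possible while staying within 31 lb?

4081

Greedy by ratio would take sapphire brooch + carved horn + bronze mirror + ivory figurine + platinum ring + ancient tome: 30 lb used, total 3893.
The 17 lb tied up in bronze mirror and ivory figurine is better spent on gold chalice + silk tapestry — total rises to 4081 (30 lb).
The spare 1 lb is too small for any remaining item, and no feasible exchange beats 4081.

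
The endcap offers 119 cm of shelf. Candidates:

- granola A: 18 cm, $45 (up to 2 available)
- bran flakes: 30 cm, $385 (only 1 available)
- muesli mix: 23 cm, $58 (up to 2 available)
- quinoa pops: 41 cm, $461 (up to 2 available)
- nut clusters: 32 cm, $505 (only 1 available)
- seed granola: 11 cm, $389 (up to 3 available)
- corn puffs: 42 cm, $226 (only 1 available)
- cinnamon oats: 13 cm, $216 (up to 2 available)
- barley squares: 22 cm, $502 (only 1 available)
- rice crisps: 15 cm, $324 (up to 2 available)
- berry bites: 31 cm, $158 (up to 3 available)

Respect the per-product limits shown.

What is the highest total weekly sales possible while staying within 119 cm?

Ranking by ratio (weekly sales/cm): seed granola 35.36, barley squares 22.82, rice crisps 21.60.
Filling by ratio: 3×seed granola + 2×cinnamon oats + barley squares + 2×rice crisps for 2749, with 8 cm left unused.
Dropping 2×cinnamon oats frees 26 cm; slotting in nut clusters (32 cm) lifts the total to 2822 at 117 cm.

2822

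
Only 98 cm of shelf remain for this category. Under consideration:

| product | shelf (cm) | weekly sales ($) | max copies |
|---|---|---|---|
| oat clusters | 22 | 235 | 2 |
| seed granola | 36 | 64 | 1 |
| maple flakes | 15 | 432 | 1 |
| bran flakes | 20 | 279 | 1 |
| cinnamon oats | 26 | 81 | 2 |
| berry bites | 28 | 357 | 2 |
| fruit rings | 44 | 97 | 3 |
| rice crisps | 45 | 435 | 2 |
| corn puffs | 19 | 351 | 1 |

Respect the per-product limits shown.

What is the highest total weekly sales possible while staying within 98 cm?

1532

Density check — maple flakes 28.80, corn puffs 18.47, bran flakes 13.95 are the best per cm.
Taking the top-ratio products first gives maple flakes + bran flakes + berry bites + corn puffs for 1419 (82 cm).
Dropping berry bites frees 28 cm; slotting in 2×oat clusters (44 cm) lifts the total to 1532 at 98 cm.
No other feasible combination exceeds 1532.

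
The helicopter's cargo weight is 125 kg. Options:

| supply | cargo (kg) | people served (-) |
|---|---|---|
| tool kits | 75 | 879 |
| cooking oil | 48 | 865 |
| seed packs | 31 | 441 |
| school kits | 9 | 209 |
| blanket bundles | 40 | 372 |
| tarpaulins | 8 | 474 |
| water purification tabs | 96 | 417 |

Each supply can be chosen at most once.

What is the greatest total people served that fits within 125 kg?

By people served per kg: tarpaulins 59.25, school kits 23.22, cooking oil 18.02, seed packs 14.23 lead.
Greedy by ratio would take cooking oil + seed packs + school kits + tarpaulins: 96 kg used, total 1989.
Dropping cooking oil frees 48 kg; slotting in tool kits (75 kg) lifts the total to 2003 at 123 kg.
Runner-up cooking oil + seed packs + school kits + tarpaulins tops out at 1989.

2003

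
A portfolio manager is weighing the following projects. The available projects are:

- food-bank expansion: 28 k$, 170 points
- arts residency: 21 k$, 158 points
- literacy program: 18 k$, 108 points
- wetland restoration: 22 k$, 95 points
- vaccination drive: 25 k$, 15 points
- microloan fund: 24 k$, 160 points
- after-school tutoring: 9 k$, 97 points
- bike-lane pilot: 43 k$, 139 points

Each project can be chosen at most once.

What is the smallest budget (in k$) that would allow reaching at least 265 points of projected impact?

37

Look for the lowest-budget combination reaching 265.
food-bank expansion + after-school tutoring reaches 267 using 37 k$.
Any bundle with less than 37 k$ falls short of 265.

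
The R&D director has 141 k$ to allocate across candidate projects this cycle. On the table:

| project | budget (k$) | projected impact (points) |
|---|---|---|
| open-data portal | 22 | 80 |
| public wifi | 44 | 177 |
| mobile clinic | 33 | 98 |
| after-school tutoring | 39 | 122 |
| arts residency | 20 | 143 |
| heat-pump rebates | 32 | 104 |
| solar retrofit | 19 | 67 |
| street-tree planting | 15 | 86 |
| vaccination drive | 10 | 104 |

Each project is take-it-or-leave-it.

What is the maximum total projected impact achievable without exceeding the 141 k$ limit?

681

Ranking by ratio (projected impact/k$): vaccination drive 10.40, arts residency 7.15, street-tree planting 5.73, public wifi 4.02.
Filling by ratio: open-data portal + public wifi + arts residency + solar retrofit + street-tree planting + vaccination drive for 657, with 11 k$ left unused.
Replace open-data portal with heat-pump rebates: the trade gains 24 net, giving 681 at 140 k$.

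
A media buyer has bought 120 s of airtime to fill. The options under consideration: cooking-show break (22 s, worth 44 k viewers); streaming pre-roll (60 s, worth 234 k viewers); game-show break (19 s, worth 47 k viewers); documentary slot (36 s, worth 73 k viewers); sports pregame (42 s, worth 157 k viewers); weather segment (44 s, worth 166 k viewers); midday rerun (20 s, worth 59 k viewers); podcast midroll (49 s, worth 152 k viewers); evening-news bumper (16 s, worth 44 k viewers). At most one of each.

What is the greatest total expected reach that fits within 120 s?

Best packing: streaming pre-roll + weather segment + evening-news bumper — 120 s, 444 total.
Every other selection either busts 120 s or fails to beat 444.

444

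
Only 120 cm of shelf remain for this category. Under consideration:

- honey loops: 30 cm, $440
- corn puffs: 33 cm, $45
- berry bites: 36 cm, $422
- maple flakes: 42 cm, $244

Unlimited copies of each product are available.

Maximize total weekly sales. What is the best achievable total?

1760

4×honey loops uses 120 of the 120 cm and totals 1760.
Every other selection either busts 120 cm or fails to beat 1760.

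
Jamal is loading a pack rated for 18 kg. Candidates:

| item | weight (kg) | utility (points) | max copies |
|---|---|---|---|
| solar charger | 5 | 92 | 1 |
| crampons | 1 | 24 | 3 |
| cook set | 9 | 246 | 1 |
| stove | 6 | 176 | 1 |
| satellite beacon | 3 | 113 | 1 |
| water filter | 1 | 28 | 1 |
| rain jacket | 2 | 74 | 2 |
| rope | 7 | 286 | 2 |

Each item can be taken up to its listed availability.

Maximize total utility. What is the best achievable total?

720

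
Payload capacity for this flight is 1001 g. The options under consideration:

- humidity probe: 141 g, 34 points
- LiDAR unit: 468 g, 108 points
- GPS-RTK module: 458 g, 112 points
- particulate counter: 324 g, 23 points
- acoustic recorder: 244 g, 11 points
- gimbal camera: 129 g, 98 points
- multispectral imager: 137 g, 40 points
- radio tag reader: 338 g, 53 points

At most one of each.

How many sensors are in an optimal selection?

Best achievable data value is 284.
One optimal bundle: humidity probe + GPS-RTK module + gimbal camera + multispectral imager (865 g).
Every optimal selection uses 4 sensors.

4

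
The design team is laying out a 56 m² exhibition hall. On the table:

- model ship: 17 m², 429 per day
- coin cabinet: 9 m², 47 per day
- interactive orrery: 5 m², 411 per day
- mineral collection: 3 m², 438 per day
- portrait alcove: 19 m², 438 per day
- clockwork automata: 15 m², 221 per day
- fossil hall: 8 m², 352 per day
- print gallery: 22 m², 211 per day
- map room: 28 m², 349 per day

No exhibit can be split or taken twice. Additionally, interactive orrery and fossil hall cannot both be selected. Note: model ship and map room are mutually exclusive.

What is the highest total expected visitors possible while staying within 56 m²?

Model ship + coin cabinet + interactive orrery + mineral collection + portrait alcove uses 53 of the 56 m² and totals 1763.

1763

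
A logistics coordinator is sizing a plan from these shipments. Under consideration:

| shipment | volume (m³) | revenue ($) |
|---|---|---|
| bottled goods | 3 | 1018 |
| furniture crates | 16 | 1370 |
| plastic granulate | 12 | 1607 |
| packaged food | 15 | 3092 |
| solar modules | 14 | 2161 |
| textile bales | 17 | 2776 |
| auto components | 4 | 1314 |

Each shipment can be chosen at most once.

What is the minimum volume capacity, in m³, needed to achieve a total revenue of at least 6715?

Minimise m³ subject to total revenue ≥ 6715.
Taking bottled goods + plastic granulate + packaged food + auto components gives 7031 (≥ 6715) for 34 m³.
No combination under 34 m³ hits 6715.

34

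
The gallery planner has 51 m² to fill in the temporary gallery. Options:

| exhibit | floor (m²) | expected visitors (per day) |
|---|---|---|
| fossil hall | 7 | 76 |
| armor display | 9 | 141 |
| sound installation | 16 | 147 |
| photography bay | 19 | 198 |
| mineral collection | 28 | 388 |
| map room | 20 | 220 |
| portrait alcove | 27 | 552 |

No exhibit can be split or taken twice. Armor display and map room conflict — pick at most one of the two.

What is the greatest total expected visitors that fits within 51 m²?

775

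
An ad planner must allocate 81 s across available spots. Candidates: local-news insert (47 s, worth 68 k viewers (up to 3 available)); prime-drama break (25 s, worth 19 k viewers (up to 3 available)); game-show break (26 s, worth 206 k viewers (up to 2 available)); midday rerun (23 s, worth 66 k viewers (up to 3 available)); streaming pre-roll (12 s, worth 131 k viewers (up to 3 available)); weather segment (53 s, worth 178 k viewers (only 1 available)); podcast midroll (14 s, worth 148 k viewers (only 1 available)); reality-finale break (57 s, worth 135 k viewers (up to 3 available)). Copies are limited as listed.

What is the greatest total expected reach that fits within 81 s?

Best packing: game-show break + 3×streaming pre-roll + podcast midroll — 76 s, 747 total.
That's the maximum — no swap from here does better than 747.

747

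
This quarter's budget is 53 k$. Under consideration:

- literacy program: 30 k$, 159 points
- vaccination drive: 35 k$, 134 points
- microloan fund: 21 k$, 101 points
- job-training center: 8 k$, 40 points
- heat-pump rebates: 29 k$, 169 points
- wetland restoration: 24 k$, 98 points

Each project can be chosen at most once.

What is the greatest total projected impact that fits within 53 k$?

270

Density check — heat-pump rebates 5.83, literacy program 5.30, job-training center 5.00, microloan fund 4.81 are the best per k$.
Greedy by ratio would take job-training center + heat-pump rebates: 37 k$ used, total 209.
The 8 k$ tied up in job-training center is better spent on microloan fund — total rises to 270 (50 k$).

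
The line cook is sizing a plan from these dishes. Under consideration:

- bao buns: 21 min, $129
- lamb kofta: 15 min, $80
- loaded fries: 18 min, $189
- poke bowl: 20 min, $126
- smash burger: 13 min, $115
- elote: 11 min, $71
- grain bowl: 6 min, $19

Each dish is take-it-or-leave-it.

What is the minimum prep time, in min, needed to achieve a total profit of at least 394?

Need the lightest bundle worth ≥ 394.
Taking loaded fries + smash burger + elote + grain bowl gives 394 (≥ 394) for 48 min.
Any bundle with less than 48 min falls short of 394.

48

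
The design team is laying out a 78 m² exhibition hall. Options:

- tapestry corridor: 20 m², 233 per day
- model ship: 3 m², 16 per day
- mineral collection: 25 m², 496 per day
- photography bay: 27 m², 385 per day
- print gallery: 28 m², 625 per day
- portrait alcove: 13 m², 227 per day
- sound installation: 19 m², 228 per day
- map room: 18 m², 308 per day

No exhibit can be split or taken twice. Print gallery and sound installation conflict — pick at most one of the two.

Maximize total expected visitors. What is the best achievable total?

Ranking by ratio (expected visitors/m²): print gallery 22.32, mineral collection 19.84, portrait alcove 17.46.
The ratio heuristic lands on model ship + mineral collection + print gallery + portrait alcove (1364) but leaves 9 m² idle.
Dropping portrait alcove frees 13 m²; slotting in map room (18 m²) lifts the total to 1445 at 74 m².

1445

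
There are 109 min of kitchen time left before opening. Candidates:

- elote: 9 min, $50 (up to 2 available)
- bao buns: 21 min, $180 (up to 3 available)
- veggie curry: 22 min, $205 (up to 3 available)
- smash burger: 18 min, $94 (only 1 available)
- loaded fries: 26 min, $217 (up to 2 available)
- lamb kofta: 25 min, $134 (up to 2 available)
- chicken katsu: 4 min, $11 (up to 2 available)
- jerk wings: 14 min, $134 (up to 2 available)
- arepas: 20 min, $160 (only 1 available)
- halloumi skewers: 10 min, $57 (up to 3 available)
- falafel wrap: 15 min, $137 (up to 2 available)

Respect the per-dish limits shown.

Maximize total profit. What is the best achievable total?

1020

Best packing: 3×veggie curry + 2×jerk wings + falafel wrap — 109 min, 1020 total.
No other feasible combination exceeds 1020.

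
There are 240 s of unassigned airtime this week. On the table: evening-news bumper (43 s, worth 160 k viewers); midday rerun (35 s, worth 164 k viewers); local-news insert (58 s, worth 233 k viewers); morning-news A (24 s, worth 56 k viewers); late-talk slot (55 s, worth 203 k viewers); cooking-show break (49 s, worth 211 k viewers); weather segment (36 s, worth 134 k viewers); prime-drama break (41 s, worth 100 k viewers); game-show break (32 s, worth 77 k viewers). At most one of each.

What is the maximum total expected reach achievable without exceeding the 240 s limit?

971

Ranking by ratio (expected reach/s): midday rerun 4.69, cooking-show break 4.31, local-news insert 4.02, weather segment 3.72.
Filling by ratio: evening-news bumper + midday rerun + local-news insert + cooking-show break + weather segment for 902, with 19 s left unused.
Dropping weather segment frees 36 s; slotting in late-talk slot (55 s) lifts the total to 971 at 240 s.
Next best is midday rerun + local-news insert + late-talk slot + cooking-show break + weather segment at 945 (233 s) — short by 26.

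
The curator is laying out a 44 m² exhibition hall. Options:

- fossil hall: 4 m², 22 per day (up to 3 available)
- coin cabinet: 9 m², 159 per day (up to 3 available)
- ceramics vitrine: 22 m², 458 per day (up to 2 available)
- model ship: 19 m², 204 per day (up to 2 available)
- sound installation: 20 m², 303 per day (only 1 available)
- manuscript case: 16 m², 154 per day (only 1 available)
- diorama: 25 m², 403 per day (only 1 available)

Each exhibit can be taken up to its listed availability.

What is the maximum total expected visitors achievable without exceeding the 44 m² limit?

916

By expected visitors per m²: ceramics vitrine 20.82, coin cabinet 17.67, diorama 16.12, sound installation 15.15 lead.
2×ceramics vitrine uses 44 of the 44 m² and totals 916.
That's the maximum — no swap from here does better than 916.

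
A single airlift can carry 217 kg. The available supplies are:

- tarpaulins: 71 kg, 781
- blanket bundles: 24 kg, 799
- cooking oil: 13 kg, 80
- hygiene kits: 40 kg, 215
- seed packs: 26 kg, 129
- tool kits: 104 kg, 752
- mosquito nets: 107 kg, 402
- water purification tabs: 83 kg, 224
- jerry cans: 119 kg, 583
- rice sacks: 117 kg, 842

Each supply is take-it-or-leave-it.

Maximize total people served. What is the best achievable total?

The ratio heuristic lands on tarpaulins + blanket bundles + cooking oil + tool kits (2412) but leaves 5 kg idle.
Replace cooking oil and tool kits with rice sacks: the trade gains 10 net, giving 2422 at 212 kg.

2422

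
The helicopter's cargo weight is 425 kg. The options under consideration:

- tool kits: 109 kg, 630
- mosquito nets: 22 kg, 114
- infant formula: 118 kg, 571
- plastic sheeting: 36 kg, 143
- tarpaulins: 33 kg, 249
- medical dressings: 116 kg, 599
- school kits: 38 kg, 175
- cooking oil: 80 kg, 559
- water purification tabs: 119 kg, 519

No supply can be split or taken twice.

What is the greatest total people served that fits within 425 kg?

2359

A density-first pass picks tool kits + mosquito nets + tarpaulins + medical dressings + school kits + cooking oil — 2326 at 398 kg.
Replace mosquito nets and tarpaulins and school kits with infant formula: the trade gains 33 net, giving 2359 at 423 kg.
Next best is tool kits + plastic sheeting + tarpaulins + medical dressings + school kits + cooking oil at 2355 (412 kg) — short by 4.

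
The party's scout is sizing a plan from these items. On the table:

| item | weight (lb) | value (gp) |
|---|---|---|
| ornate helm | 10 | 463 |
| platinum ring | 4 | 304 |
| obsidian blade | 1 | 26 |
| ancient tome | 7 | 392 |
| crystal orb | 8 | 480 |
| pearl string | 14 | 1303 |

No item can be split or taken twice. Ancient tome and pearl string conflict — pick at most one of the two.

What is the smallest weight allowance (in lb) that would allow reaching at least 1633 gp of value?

19

Look for the lowest-weight combination reaching 1633.
platinum ring + obsidian blade + pearl string reaches 1633 using 19 lb.
Any bundle with less than 19 lb falls short of 1633.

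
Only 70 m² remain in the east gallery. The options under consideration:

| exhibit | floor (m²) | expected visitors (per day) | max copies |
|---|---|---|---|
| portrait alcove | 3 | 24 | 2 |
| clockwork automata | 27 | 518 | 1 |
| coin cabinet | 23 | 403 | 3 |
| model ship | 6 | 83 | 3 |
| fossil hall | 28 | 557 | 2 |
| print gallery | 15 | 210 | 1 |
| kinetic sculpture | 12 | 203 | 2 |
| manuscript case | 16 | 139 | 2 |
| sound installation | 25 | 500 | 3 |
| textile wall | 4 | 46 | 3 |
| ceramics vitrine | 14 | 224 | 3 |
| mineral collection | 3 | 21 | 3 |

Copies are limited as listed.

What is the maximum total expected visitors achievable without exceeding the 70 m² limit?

Filling by ratio: model ship + kinetic sculpture + 2×sound installation for 1286, with 2 m² left unused.
Reworking the packing: 2×fossil hall + ceramics vitrine uses 70 m² and improves the total to 1338.

1338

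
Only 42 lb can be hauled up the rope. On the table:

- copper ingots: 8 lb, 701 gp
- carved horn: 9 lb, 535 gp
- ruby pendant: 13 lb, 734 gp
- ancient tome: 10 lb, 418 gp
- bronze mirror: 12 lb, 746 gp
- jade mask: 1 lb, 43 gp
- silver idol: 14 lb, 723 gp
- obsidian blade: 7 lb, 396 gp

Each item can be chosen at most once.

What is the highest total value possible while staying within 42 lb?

2716

Density check — copper ingots 87.62, bronze mirror 62.17, carved horn 59.44, obsidian blade 56.57 are the best per lb.
Taking the top-ratio items first gives copper ingots + carved horn + bronze mirror + jade mask + obsidian blade for 2421 (37 lb).
The 8 lb tied up in jade mask and obsidian blade is better spent on ruby pendant — total rises to 2716 (42 lb).
An exhaustive check of the 256 subsets confirms 2716.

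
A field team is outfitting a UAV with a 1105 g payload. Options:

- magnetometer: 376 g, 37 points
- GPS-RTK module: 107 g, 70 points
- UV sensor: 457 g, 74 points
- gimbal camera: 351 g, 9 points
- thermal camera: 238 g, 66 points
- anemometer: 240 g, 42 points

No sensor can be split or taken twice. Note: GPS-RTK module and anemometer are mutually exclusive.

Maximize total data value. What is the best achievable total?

Density check — GPS-RTK module 0.65, thermal camera 0.28, anemometer 0.17, UV sensor 0.16 are the best per g.
Best packing: GPS-RTK module + UV sensor + thermal camera — 802 g, 210 total.

210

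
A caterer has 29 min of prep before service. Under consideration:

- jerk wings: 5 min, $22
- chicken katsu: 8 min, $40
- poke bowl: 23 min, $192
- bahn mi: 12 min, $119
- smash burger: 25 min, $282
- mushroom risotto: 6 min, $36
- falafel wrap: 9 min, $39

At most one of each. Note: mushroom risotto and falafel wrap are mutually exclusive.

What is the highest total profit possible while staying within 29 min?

Smash burger uses 25 of the 29 min and totals 282.
No other feasible combination exceeds 282.

282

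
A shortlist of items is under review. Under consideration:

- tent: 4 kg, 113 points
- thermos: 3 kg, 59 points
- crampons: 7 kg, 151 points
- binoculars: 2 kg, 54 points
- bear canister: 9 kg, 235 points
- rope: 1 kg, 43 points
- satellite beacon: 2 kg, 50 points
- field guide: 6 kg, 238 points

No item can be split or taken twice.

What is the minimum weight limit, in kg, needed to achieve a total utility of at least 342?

10

Need the lightest bundle worth ≥ 342.
tent + field guide reaches 351 using 10 kg.
Below 10 kg the best achievable stays under 342.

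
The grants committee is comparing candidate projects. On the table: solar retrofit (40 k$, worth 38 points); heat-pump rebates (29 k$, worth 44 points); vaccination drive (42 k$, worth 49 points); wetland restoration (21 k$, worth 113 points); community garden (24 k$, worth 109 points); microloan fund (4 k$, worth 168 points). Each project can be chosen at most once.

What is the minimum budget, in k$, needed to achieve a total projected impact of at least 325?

49

Need the lightest bundle worth ≥ 325.
wetland restoration + community garden + microloan fund reaches 390 using 49 k$.
No combination under 49 k$ hits 325.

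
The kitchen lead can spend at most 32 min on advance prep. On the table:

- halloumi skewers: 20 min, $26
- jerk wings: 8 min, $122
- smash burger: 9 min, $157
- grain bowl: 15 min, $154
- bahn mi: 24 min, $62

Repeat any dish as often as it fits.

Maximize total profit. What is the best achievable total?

488

Taking the top-ratio dishes first gives 3×smash burger for 471 (27 min).
Dropping 3×smash burger frees 27 min; slotting in 4×jerk wings (32 min) lifts the total to 488 at 32 min.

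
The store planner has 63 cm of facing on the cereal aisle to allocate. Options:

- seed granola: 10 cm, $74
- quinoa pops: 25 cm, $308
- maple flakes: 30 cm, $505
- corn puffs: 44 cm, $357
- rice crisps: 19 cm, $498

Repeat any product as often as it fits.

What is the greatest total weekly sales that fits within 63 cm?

1494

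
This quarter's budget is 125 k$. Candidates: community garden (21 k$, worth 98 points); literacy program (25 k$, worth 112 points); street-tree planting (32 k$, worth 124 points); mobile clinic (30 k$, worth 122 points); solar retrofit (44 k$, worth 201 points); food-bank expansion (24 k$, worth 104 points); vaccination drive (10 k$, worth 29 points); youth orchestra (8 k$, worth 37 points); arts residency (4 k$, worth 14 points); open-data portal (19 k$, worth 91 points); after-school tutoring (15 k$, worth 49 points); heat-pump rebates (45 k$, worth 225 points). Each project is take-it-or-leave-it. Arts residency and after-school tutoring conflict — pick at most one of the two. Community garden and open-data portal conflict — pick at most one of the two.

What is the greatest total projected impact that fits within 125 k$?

Best packing: literacy program + food-bank expansion + youth orchestra + arts residency + open-data portal + heat-pump rebates — 125 k$, 583 total.
Next best is solar retrofit + food-bank expansion + youth orchestra + arts residency + heat-pump rebates at 581 (125 k$) — short by 2.

583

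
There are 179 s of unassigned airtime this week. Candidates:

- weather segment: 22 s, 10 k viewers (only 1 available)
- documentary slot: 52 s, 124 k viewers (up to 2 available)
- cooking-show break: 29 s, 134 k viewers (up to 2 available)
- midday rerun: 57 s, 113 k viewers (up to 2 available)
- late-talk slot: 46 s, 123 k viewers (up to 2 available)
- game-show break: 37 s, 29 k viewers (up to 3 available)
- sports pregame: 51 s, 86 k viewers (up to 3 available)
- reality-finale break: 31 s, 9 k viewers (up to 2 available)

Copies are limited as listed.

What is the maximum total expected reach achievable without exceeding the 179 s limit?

525

By expected reach per s: cooking-show break 4.62, late-talk slot 2.67, documentary slot 2.38 lead.
A density-first pass picks weather segment + 2×cooking-show break + 2×late-talk slot — 524 at 172 s.
Replace late-talk slot with documentary slot: the trade gains 1 net, giving 525 at 178 s.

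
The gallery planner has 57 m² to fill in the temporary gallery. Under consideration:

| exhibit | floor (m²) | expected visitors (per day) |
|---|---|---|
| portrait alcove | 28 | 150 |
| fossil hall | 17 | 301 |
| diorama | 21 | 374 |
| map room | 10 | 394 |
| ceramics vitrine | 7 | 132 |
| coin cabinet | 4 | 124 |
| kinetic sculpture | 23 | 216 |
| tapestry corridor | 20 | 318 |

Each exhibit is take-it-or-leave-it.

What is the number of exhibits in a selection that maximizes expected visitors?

Best achievable expected visitors is 1210.
One optimal bundle: diorama + map room + coin cabinet + tapestry corridor (55 m²).
Any selection reaching 1210 contains exactly 4 exhibits.

4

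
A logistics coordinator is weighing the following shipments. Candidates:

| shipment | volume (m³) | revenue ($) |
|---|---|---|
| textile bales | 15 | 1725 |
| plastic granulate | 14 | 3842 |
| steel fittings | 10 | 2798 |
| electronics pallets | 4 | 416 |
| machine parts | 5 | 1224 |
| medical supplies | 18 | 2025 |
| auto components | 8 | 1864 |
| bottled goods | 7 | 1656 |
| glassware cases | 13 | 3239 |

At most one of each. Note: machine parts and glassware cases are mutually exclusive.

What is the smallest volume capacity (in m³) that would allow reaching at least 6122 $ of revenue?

24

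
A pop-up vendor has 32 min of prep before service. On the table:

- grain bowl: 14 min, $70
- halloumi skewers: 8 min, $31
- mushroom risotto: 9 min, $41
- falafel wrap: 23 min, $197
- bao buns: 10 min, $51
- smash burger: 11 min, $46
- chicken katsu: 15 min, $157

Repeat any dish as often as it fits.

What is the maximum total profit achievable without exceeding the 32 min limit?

2×chicken katsu uses 30 of the 32 min and totals 314.

314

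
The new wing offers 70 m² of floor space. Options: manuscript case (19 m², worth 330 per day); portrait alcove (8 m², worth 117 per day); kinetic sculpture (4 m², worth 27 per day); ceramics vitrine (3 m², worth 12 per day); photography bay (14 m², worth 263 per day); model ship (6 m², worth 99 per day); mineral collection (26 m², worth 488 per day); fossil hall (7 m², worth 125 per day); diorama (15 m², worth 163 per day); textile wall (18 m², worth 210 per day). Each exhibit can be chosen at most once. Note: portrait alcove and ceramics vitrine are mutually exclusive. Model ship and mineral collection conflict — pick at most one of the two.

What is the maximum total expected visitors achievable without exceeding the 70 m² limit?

1233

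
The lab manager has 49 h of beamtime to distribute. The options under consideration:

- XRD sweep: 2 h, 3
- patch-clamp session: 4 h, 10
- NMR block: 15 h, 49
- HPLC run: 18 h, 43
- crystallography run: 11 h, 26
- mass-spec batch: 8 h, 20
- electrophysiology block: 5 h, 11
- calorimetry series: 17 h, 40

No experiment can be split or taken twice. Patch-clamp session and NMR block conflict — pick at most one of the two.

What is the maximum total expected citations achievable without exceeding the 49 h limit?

129

Taking NMR block + HPLC run + crystallography run + electrophysiology block: 49 h used, 129 in expected citations.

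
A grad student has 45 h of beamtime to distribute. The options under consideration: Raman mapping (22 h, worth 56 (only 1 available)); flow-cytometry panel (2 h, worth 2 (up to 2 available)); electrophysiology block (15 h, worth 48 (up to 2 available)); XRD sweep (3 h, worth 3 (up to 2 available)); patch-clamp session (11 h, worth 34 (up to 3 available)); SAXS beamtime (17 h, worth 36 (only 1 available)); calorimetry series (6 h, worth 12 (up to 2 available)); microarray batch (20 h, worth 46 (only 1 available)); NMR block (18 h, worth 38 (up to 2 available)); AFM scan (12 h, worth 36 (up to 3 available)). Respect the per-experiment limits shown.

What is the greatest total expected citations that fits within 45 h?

138

Density check — electrophysiology block 3.20, patch-clamp session 3.09, AFM scan 3.00 are the best per h.
Taking the top-ratio experiments first gives 2×flow-cytometry panel + 2×electrophysiology block + patch-clamp session for 134 (45 h).
The 34 h tied up in 2×flow-cytometry panel and 2×electrophysiology block is better spent on 2×patch-clamp session + AFM scan — total rises to 138 (45 h).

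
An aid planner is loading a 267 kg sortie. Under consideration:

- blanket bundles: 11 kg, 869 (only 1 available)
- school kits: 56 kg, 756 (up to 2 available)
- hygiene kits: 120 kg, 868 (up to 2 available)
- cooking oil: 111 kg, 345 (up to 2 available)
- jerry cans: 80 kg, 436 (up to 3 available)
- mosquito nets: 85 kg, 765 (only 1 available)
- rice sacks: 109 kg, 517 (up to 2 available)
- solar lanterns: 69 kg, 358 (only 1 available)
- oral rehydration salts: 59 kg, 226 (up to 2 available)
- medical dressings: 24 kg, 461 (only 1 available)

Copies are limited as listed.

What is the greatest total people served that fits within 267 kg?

3710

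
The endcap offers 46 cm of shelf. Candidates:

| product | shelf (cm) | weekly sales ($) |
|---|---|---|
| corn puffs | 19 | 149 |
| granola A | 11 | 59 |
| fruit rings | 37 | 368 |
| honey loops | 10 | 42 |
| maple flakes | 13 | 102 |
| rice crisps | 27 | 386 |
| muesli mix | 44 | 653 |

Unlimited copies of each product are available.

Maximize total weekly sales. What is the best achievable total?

653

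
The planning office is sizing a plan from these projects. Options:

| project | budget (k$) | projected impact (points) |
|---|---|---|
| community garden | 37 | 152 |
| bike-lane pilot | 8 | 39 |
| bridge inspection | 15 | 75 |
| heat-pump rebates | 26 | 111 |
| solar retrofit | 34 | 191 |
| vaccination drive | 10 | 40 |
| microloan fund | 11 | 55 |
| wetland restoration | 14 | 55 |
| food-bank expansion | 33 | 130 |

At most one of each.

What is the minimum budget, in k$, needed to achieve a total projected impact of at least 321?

60

Need the lightest bundle worth ≥ 321.
bridge inspection + solar retrofit + microloan fund: 321 projected impact at 60 k$.
No combination under 60 k$ hits 321.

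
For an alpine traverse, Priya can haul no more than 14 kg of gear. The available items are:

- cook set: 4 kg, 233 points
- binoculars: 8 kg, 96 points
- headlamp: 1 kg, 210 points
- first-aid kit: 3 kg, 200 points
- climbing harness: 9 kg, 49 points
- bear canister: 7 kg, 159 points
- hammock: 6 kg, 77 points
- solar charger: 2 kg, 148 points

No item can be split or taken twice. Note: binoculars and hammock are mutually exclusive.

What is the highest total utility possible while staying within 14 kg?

791

The ratio ordering already packs tightly: cook set + headlamp + first-aid kit + solar charger, 10 kg, 791.
The closest alternative, cook set + headlamp + bear canister + solar charger, reaches only 750.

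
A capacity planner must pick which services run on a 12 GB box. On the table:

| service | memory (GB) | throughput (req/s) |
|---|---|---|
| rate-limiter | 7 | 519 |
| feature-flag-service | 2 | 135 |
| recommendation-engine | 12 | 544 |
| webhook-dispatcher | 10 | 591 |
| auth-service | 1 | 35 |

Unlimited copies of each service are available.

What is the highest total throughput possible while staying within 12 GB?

The ratio ordering already packs tightly: rate-limiter + 2×feature-flag-service + auth-service, 12 GB, 824.
Nothing else within 12 GB beats 824.

824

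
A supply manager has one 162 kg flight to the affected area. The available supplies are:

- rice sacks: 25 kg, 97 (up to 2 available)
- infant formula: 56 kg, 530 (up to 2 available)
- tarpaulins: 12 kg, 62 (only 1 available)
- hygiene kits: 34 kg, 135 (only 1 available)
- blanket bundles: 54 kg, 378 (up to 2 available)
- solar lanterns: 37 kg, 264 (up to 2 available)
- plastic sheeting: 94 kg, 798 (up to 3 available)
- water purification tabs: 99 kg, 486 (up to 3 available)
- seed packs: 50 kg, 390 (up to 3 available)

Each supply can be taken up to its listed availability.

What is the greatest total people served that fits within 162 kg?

1450

Taking 2×infant formula + seed packs: 162 kg used, 1450 in people served.
Nothing else within 162 kg beats 1450.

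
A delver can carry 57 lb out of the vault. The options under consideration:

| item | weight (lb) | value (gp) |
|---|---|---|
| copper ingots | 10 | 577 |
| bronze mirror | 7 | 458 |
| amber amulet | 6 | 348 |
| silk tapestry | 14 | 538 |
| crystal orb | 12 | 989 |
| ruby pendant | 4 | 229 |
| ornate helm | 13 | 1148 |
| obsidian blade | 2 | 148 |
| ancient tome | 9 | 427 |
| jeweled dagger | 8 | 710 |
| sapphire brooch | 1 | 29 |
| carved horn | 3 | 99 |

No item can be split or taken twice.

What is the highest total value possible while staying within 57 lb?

4288

Greedy by ratio would take bronze mirror + amber amulet + crystal orb + ruby pendant + ornate helm + obsidian blade + jeweled dagger + sapphire brooch + carved horn: 56 lb used, total 4158.
Dropping amber amulet and carved horn frees 9 lb; slotting in copper ingots (10 lb) lifts the total to 4288 at 57 lb.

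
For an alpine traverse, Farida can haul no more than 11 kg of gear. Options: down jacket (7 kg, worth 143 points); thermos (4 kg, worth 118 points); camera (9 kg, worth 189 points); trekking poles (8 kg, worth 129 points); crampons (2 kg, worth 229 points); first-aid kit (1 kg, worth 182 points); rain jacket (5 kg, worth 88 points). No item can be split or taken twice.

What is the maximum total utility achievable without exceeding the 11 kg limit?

554

By utility per kg: first-aid kit 182.00, crampons 114.50, thermos 29.50, camera 21.00 lead.
A density-first pass picks thermos + crampons + first-aid kit — 529 at 7 kg.
Replace thermos with down jacket: the trade gains 25 net, giving 554 at 10 kg.
Next best is trekking poles + crampons + first-aid kit at 540 (11 kg) — short by 14.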